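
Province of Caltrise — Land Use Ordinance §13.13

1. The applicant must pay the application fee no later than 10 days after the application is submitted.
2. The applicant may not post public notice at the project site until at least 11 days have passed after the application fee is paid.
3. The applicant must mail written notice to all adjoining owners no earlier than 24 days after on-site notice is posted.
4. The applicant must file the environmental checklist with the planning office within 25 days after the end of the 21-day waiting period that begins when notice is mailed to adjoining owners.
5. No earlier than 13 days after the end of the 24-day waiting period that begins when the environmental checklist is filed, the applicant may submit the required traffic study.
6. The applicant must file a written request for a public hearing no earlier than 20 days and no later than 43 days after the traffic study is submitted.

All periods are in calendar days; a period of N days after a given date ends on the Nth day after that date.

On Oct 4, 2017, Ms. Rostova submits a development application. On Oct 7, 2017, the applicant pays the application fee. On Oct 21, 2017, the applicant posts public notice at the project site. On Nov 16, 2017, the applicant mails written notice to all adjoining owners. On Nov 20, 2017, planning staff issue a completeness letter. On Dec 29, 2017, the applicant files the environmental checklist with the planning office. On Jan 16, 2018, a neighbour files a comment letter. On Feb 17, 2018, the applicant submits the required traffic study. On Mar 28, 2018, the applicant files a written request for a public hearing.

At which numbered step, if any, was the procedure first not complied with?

Step 1 — counting 10 days from Oct 4, 2017 (when the application is submitted) gives a deadline of Oct 14, 2017; completed Oct 7, 2017, before the deadline.
Step 2 — must wait 11 days from Oct 7, 2017 (when the application fee is paid), so not before Oct 18, 2017; Oct 21, 2017 is on or after that date.
Step 3 — must wait 24 days from Oct 21, 2017 (when on-site notice is posted), so not before Nov 14, 2017; done Nov 16, 2017, after the minimum wait.
Step 4 — counting 25 days from Dec 7, 2017 (end of the 21-day waiting period, which began when notice is mailed to adjoining owners on Nov 16, 2017) gives a deadline of Jan 1, 2018; completed Dec 29, 2017, before the deadline.
Step 5 — must wait 13 days from Jan 22, 2018 (end of the 24-day waiting period, which began when the environmental checklist is filed on Dec 29, 2017), so not before Feb 4, 2018; Feb 17, 2018 is on or after that date.
Step 6 — 20 and 43 days from Feb 17, 2018 (when the traffic study is submitted) are Mar 9, 2018 and Apr 1, 2018 respectively; done Mar 28, 2018, which is between those dates.

None — every step was satisfied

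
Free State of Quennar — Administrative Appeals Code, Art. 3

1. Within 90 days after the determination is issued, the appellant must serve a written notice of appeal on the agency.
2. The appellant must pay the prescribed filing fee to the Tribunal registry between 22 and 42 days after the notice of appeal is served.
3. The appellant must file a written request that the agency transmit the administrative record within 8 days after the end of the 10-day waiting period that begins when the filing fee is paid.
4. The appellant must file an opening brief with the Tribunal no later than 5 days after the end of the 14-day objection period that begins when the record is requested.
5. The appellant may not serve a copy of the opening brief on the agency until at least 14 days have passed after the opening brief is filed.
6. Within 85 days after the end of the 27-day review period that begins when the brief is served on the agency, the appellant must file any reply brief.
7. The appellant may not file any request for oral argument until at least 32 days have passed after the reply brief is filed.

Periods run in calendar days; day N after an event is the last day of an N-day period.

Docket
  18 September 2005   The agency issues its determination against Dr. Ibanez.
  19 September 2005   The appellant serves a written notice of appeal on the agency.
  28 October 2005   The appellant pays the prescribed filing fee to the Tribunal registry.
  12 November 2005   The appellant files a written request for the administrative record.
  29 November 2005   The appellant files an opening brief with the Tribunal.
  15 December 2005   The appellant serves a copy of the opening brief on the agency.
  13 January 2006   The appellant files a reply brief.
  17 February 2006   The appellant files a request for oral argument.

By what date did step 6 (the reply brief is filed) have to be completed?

The brief is served on the agency on 15 December 2005; the 27-day review period therefore ends 11 January 2006, and step 6 runs from that date. 85 days after 11 January 2006 is 6 April 2006.

6 April 2006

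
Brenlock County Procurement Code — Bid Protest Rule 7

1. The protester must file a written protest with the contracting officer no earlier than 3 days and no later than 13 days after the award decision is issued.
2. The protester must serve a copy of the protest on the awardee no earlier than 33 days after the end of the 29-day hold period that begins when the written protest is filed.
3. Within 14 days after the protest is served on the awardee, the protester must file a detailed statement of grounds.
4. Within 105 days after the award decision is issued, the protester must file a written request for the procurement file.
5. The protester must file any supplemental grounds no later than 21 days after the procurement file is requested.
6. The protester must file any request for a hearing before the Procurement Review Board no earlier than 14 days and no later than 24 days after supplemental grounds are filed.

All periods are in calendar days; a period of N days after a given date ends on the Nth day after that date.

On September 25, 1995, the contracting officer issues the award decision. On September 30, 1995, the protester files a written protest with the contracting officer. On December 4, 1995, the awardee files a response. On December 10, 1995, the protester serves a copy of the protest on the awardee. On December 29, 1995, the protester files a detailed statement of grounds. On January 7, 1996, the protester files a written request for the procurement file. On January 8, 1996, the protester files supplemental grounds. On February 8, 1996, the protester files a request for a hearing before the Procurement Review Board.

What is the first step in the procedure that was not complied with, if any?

Step 3

(1) the permitted window runs from September 25, 1995 + 3 = September 28, 1995 to September 25, 1995 + 13 = October 8, 1995; done September 30, 1995 — within the window.
(2) permitted from October 29, 1995 + 33 days = December 1, 1995 onward; December 10, 1995 is on or after that date.
(3) due by December 10, 1995 + 14 days = December 24, 1995; not done until December 29, 1995, 5 days after the deadline.
Later steps need not be reached.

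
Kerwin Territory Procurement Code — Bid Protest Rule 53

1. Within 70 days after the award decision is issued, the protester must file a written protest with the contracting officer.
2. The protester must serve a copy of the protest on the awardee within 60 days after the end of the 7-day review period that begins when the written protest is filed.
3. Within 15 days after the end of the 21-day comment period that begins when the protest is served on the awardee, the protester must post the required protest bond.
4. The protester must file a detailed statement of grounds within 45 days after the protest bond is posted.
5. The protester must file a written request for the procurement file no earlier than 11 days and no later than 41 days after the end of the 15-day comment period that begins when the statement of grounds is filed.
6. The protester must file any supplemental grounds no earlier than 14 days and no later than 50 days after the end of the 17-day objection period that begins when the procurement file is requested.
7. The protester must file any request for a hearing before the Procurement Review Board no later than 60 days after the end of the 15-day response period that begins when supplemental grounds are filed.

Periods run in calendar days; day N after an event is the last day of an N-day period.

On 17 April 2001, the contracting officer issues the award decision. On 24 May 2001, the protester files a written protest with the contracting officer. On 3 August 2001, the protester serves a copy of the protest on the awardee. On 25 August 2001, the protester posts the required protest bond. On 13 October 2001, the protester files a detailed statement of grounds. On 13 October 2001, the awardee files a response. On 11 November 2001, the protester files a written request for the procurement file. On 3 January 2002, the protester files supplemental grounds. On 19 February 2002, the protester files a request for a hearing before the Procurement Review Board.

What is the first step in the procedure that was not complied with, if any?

(1) due by 17 April 2001 + 70 days = 26 June 2001; completed 24 May 2001, before the deadline.
(2) due by 31 May 2001 + 60 days = 30 July 2001; 3 August 2001 misses that deadline by 4 days.
The analysis stops there.

Step 2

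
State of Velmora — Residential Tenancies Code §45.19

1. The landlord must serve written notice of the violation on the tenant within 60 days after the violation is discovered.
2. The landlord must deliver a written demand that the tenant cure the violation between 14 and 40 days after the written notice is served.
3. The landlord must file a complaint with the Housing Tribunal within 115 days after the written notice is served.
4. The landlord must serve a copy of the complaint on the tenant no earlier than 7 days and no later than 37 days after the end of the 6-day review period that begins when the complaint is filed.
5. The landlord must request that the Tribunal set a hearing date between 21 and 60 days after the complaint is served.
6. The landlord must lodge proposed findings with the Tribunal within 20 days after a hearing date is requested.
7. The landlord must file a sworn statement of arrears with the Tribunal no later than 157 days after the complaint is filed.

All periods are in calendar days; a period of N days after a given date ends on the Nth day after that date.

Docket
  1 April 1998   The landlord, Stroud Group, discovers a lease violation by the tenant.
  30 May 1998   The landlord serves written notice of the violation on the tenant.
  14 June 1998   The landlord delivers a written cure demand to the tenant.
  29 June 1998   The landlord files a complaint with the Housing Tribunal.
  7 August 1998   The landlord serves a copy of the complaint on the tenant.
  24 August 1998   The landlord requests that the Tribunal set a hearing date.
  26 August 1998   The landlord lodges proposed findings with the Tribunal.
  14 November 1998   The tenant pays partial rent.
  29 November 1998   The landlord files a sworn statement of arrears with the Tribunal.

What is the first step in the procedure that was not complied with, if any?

(1) due by 1 April 1998 + 60 days = 31 May 1998; 30 May 1998 is within that limit.
(2) the permitted window runs from 30 May 1998 + 14 = 13 June 1998 to 30 May 1998 + 40 = 9 July 1998; 14 June 1998 falls inside that range.
(3) due by 30 May 1998 + 115 days = 22 September 1998; 29 June 1998 is within that limit.
(4) the permitted window runs from 5 July 1998 + 7 = 12 July 1998 to 5 July 1998 + 37 = 11 August 1998; 7 August 1998 falls inside that range.
(5) the permitted window runs from 7 August 1998 + 21 = 28 August 1998 to 7 August 1998 + 60 = 6 October 1998; 24 August 1998 is 4 days too early.

Step 5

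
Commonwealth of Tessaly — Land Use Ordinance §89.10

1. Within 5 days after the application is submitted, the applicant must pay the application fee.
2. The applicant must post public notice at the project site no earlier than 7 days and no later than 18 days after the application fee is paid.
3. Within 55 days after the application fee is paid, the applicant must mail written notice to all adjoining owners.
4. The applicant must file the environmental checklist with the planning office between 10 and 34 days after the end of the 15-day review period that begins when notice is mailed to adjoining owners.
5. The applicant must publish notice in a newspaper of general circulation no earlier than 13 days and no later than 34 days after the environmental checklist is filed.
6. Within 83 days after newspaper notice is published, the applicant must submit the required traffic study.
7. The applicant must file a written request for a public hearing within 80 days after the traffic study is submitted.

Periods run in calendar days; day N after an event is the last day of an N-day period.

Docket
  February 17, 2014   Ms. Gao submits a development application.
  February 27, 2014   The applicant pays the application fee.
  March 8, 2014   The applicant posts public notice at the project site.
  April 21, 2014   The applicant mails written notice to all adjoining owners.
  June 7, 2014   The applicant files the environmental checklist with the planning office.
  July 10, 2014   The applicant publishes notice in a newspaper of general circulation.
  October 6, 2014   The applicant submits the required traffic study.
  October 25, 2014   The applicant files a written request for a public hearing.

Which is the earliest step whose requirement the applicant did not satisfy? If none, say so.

Step 1: 5 days after February 17, 2014 (when the application is submitted) is February 22, 2014; done February 27, 2014 — 5 days late.

Step 1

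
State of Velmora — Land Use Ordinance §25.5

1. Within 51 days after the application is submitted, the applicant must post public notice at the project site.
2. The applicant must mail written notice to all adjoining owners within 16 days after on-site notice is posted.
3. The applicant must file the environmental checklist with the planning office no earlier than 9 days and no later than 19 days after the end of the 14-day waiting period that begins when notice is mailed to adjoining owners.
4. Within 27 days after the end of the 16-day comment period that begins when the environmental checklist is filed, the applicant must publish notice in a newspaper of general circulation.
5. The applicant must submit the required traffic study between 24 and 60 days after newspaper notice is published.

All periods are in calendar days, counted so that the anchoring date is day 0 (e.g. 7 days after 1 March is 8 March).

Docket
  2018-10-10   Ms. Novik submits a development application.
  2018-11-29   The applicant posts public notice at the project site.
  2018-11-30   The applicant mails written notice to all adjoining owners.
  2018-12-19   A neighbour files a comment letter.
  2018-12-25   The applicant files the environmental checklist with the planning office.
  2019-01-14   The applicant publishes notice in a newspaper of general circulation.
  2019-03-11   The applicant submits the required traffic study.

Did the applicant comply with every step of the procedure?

Step 1 — counting 51 days from 2018-10-10 (when the application is submitted) gives a deadline of 2018-11-30; done 2018-11-29 — timely.
Step 2 — counting 16 days from 2018-11-29 (when on-site notice is posted) gives a deadline of 2018-12-15; completed 2018-11-30, before the deadline.
Step 3 — 9 and 19 days from 2018-12-14 (end of the 14-day waiting period, which began when notice is mailed to adjoining owners on 2018-11-30) are 2018-12-23 and 2019-01-02 respectively; done 2018-12-25, which is between those dates.
Step 4 — counting 27 days from 2019-01-10 (end of the 16-day comment period, which began when the environmental checklist is filed on 2018-12-25) gives a deadline of 2019-02-06; completed 2019-01-14, before the deadline.
Step 5 — 24 and 60 days from 2019-01-14 (when newspaper notice is published) are 2019-02-07 and 2019-03-15 respectively; 2019-03-11 falls inside that range.

Yes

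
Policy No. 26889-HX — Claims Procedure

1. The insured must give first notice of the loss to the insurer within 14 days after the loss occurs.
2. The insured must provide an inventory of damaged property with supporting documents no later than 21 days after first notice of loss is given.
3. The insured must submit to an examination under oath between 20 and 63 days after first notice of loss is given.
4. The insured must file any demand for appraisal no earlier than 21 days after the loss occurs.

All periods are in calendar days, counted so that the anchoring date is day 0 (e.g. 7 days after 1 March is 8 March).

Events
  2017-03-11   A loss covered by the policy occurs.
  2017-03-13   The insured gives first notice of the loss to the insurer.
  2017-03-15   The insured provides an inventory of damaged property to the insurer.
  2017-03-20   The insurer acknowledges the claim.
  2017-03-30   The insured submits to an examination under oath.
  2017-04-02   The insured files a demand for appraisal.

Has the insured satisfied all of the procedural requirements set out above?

No

Step 1: 14 days after 2017-03-11 (when the loss occurs) is 2017-03-25; completed 2017-03-13, before the deadline.
Step 2: 21 days after 2017-03-13 (when first notice of loss is given) is 2017-04-03; done 2017-03-15 — timely.
Step 3: the window is 20–63 days after 2017-03-13 (when first notice of loss is given), so 2017-04-02 through 2017-05-15; done 2017-03-30 — 3 days before the window opened.
That is the first point of non-compliance.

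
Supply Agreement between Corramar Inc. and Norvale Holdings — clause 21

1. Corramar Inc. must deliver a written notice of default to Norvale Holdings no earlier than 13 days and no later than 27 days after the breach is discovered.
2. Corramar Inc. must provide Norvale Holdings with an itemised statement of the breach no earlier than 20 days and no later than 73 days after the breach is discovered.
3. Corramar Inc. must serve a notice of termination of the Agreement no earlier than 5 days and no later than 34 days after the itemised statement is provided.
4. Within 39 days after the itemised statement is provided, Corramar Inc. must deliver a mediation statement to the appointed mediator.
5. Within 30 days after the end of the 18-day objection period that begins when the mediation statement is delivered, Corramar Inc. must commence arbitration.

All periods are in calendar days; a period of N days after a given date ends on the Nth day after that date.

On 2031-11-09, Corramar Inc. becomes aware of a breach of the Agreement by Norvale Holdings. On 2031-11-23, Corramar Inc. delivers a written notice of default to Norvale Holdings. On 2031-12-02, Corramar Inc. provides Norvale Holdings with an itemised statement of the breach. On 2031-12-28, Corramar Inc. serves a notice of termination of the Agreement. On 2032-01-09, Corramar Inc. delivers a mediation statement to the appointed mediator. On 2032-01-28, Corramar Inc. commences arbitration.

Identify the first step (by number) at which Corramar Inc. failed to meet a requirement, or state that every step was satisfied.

(1) the permitted window runs from 2031-11-09 + 13 = 2031-11-22 to 2031-11-09 + 27 = 2031-12-06; 2031-11-23 falls inside that range.
(2) the permitted window runs from 2031-11-09 + 20 = 2031-11-29 to 2031-11-09 + 73 = 2032-01-21; 2031-12-02 falls inside that range.
(3) the permitted window runs from 2031-12-02 + 5 = 2031-12-07 to 2031-12-02 + 34 = 2032-01-05; 2031-12-28 falls inside that range.
(4) due by 2031-12-02 + 39 days = 2032-01-10; completed 2032-01-09, before the deadline.
(5) due by 2032-01-27 + 30 days = 2032-02-26; completed 2032-01-28, before the deadline.

None — every step was satisfied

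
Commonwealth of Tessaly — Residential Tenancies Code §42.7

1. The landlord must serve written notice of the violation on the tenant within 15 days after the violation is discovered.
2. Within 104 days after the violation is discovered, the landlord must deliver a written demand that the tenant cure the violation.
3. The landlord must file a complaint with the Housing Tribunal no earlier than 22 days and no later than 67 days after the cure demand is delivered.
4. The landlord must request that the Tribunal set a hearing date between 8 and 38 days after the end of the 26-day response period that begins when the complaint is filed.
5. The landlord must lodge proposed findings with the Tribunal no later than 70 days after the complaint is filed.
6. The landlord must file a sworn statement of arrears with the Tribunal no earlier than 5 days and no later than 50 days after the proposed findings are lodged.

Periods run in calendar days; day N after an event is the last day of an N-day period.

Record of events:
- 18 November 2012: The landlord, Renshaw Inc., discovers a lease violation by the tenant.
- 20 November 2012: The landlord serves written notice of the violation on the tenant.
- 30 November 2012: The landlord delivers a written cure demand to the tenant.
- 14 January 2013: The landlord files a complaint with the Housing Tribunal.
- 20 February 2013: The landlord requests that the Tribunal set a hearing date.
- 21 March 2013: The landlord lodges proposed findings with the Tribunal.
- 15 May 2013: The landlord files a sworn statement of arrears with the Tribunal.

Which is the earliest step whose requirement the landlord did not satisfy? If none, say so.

Step 6

(1) due by 18 November 2012 + 15 days = 3 December 2012; 20 November 2012 is within that limit.
(2) due by 18 November 2012 + 104 days = 2 March 2013; done 30 November 2012 — timely.
(3) the permitted window runs from 30 November 2012 + 22 = 22 December 2012 to 30 November 2012 + 67 = 5 February 2013; 14 January 2013 falls inside that range.
(4) the permitted window runs from 9 February 2013 + 8 = 17 February 2013 to 9 February 2013 + 38 = 19 March 2013; 20 February 2013 falls inside that range.
(5) due by 14 January 2013 + 70 days = 25 March 2013; completed 21 March 2013, before the deadline.
(6) the permitted window runs from 21 March 2013 + 5 = 26 March 2013 to 21 March 2013 + 50 = 10 May 2013; done 15 May 2013 — 5 days after the window closed.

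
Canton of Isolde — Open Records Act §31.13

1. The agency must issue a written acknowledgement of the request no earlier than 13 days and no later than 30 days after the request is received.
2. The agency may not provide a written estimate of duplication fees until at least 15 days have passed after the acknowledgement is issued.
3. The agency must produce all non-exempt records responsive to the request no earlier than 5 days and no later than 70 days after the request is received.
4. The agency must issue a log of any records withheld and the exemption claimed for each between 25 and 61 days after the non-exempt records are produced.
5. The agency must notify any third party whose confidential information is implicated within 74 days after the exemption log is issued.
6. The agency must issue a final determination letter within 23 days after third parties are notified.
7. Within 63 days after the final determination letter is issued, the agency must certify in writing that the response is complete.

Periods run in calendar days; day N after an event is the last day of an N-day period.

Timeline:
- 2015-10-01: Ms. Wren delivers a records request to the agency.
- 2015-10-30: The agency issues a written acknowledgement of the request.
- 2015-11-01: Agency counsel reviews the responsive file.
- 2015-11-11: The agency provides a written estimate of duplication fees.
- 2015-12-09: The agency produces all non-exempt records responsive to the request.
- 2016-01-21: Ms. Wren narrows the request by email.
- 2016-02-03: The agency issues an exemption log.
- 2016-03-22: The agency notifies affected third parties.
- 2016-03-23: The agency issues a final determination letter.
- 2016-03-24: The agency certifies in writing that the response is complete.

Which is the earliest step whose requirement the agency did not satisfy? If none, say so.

Step 2

Step 1: the window is 13–30 days after 2015-10-01 (when the request is received), so 2015-10-14 through 2015-10-31; done 2015-10-30, which is between those dates.
Step 2: the earliest permitted date is 15 days after 2015-10-30 (when the acknowledgement is issued), i.e. 2015-11-14; 2015-11-11 is 3 days before the earliest permitted date.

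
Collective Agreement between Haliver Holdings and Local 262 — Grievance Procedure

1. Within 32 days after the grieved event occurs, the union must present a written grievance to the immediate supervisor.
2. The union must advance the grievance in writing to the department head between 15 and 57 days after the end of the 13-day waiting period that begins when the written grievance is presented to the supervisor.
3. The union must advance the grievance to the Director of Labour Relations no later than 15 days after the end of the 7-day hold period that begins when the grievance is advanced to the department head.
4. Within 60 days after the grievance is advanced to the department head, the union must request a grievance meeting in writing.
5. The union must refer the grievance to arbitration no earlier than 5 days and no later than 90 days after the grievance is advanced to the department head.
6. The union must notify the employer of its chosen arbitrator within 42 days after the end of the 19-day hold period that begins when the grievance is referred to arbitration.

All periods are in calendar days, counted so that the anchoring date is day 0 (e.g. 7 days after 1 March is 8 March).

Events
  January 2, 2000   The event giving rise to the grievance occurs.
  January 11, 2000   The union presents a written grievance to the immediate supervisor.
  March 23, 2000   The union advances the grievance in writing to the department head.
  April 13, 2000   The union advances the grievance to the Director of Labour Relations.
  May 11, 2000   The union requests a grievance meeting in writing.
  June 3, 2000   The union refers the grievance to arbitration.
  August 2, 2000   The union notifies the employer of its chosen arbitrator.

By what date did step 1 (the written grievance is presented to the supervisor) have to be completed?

Step 1 runs from January 2, 2000, when the grieved event occurs. 32 days after January 2, 2000 is February 3, 2000.

February 3, 2000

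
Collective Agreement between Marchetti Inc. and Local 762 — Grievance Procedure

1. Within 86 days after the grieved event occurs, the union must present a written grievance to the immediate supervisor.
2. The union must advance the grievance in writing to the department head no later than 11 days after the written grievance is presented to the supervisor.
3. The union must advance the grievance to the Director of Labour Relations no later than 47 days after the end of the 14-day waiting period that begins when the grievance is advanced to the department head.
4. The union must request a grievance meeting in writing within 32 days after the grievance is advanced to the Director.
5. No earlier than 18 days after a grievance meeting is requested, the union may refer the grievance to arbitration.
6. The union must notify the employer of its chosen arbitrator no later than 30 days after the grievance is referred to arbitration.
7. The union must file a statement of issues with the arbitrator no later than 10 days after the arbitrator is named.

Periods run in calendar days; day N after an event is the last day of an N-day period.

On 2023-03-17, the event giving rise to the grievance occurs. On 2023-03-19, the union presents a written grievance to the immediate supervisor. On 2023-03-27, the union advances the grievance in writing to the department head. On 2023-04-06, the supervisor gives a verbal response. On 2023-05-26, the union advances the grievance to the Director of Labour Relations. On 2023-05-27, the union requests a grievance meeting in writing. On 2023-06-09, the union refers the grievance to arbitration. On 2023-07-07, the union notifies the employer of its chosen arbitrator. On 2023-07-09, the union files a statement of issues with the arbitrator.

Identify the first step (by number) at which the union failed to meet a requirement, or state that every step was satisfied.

Step 5

Step 1 — counting 86 days from 2023-03-17 (when the grieved event occurs) gives a deadline of 2023-06-11; done 2023-03-19 — timely.
Step 2 — counting 11 days from 2023-03-19 (when the written grievance is presented to the supervisor) gives a deadline of 2023-03-30; 2023-03-27 is within that limit.
Step 3 — counting 47 days from 2023-04-10 (end of the 14-day waiting period, which began when the grievance is advanced to the department head on 2023-03-27) gives a deadline of 2023-05-27; done 2023-05-26 — timely.
Step 4 — counting 32 days from 2023-05-26 (when the grievance is advanced to the Director) gives a deadline of 2023-06-27; done 2023-05-27 — timely.
Step 5 — must wait 18 days from 2023-05-27 (when a grievance meeting is requested), so not before 2023-06-14; done 2023-06-09 — 5 days too early.
No need to go further; step 5 was not satisfied.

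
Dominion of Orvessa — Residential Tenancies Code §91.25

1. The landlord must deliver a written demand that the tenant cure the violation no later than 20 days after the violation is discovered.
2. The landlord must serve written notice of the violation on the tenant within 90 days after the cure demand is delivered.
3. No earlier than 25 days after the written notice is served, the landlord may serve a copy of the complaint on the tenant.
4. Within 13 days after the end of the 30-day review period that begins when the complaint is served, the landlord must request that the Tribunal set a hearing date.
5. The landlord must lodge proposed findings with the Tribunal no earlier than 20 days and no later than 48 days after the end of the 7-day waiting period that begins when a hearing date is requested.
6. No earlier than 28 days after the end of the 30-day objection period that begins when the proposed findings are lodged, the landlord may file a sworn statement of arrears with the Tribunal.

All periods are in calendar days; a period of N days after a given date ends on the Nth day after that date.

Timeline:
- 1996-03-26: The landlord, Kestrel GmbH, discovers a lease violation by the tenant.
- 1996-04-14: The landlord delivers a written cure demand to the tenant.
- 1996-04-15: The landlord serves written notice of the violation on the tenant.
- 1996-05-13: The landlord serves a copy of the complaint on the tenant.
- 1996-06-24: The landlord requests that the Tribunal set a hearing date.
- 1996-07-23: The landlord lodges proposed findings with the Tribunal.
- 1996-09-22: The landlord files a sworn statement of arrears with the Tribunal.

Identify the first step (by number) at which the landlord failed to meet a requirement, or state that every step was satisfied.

Step 1 — counting 20 days from 1996-03-26 (when the violation is discovered) gives a deadline of 1996-04-15; done 1996-04-14 — timely.
Step 2 — counting 90 days from 1996-04-14 (when the cure demand is delivered) gives a deadline of 1996-07-13; 1996-04-15 is within that limit.
Step 3 — must wait 25 days from 1996-04-15 (when the written notice is served), so not before 1996-05-10; done 1996-05-13 — permitted.
Step 4 — counting 13 days from 1996-06-12 (end of the 30-day review period, which began when the complaint is served on 1996-05-13) gives a deadline of 1996-06-25; completed 1996-06-24, before the deadline.
Step 5 — 20 and 48 days from 1996-07-01 (end of the 7-day waiting period, which began when a hearing date is requested on 1996-06-24) are 1996-07-21 and 1996-08-18 respectively; done 1996-07-23, which is between those dates.
Step 6 — must wait 28 days from 1996-08-22 (end of the 30-day objection period, which began when the proposed findings are lodged on 1996-07-23), so not before 1996-09-19; done 1996-09-22, after the minimum wait.

None — every step was satisfied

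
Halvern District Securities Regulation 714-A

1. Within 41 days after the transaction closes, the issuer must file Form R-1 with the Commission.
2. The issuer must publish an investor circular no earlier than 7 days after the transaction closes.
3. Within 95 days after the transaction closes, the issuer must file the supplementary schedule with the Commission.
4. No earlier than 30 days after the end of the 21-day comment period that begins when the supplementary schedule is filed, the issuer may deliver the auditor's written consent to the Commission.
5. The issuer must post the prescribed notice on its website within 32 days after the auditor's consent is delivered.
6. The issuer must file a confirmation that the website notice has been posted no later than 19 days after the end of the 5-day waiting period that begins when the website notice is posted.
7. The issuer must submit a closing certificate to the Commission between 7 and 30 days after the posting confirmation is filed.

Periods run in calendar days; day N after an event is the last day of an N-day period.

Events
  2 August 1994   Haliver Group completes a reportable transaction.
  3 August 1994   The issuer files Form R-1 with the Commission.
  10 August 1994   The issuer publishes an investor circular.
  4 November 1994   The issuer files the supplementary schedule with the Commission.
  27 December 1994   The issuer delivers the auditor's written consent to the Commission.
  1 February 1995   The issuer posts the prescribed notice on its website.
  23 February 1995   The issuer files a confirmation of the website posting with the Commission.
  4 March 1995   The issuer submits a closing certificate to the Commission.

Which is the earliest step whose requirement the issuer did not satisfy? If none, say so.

Step 5

(1) due by 2 August 1994 + 41 days = 12 September 1994; 3 August 1994 is within that limit.
(2) permitted from 2 August 1994 + 7 days = 9 August 1994 onward; done 10 August 1994 — permitted.
(3) due by 2 August 1994 + 95 days = 5 November 1994; completed 4 November 1994, before the deadline.
(4) permitted from 25 November 1994 + 30 days = 25 December 1994 onward; 27 December 1994 is on or after that date.
(5) due by 27 December 1994 + 32 days = 28 January 1995; done 1 February 1995 — 4 days late.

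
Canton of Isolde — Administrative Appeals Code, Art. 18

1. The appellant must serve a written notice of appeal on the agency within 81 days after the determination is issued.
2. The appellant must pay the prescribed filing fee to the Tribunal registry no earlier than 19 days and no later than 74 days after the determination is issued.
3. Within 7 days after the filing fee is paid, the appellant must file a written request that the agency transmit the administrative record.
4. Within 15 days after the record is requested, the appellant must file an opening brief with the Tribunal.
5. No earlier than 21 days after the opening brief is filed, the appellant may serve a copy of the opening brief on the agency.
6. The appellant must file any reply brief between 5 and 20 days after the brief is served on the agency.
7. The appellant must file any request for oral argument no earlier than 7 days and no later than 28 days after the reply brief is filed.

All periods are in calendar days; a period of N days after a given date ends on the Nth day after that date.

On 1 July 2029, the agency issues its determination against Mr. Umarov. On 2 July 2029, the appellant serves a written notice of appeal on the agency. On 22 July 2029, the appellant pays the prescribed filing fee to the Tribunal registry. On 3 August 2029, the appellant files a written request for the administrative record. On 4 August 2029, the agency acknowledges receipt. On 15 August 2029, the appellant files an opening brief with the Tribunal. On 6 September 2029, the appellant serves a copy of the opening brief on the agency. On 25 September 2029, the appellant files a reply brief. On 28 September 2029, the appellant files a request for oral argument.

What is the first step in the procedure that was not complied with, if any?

Step 1 — counting 81 days from 1 July 2029 (when the determination is issued) gives a deadline of 20 September 2029; 2 July 2029 is within that limit.
Step 2 — 19 and 74 days from 1 July 2029 (when the determination is issued) are 20 July 2029 and 13 September 2029 respectively; 22 July 2029 falls inside that range.
Step 3 — counting 7 days from 22 July 2029 (when the filing fee is paid) gives a deadline of 29 July 2029; done 3 August 2029 — 5 days late.
No need to go further; step 3 was not satisfied.

Step 3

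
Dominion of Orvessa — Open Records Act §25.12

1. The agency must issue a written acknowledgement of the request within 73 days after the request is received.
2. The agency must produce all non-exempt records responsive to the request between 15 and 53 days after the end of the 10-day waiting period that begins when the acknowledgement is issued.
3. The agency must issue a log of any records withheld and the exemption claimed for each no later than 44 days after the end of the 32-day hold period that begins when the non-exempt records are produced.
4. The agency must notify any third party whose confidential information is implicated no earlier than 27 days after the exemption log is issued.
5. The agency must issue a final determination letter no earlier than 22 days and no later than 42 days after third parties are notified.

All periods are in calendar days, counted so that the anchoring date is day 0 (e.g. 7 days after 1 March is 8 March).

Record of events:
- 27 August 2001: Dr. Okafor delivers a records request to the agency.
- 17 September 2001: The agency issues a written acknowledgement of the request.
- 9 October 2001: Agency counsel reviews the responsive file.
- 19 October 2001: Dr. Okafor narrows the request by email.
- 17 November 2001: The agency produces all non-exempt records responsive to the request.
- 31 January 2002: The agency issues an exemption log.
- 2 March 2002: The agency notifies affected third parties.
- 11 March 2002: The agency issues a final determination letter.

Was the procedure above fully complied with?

Step 1: 73 days after 27 August 2001 (when the request is received) is 8 November 2001; done 17 September 2001 — timely.
Step 2: the window is 15–53 days after 27 September 2001 (end of the 10-day waiting period, which began when the acknowledgement is issued on 17 September 2001), so 12 October 2001 through 19 November 2001; 17 November 2001 falls inside that range.
Step 3: 44 days after 19 December 2001 (end of the 32-day hold period, which began when the non-exempt records are produced on 17 November 2001) is 1 February 2002; done 31 January 2002 — timely.
Step 4: the earliest permitted date is 27 days after 31 January 2002 (when the exemption log is issued), i.e. 27 February 2002; done 2 March 2002 — permitted.
Step 5: the window is 22–42 days after 2 March 2002 (when third parties are notified), so 24 March 2002 through 13 April 2002; done 11 March 2002 — 13 days before the window opened.
The procedure was therefore not followed at step 5.

No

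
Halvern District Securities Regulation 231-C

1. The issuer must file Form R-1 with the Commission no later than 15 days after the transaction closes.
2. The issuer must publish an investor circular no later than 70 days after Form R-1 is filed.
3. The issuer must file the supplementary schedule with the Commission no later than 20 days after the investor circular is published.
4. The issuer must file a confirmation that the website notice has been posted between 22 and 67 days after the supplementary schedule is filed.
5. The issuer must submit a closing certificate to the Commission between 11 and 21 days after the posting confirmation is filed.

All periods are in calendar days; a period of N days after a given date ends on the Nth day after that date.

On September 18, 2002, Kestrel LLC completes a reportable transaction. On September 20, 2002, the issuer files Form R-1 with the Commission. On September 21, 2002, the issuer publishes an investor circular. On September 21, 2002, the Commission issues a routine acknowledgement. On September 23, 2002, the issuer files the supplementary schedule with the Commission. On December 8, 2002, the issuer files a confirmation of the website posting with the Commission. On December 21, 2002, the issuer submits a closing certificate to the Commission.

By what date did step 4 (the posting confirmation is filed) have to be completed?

Step 4 runs from September 23, 2002, when the supplementary schedule is filed. The window is 22–67 days after September 23, 2002; it closes on November 29, 2002.

November 29, 2002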